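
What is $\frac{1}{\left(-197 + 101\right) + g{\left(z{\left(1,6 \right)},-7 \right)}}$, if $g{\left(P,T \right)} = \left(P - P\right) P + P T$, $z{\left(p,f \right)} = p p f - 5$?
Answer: $- \frac{1}{103} \approx -0.0097087$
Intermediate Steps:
$z{\left(p,f \right)} = -5 + f p^{2}$ ($z{\left(p,f \right)} = p^{2} f - 5 = f p^{2} - 5 = -5 + f p^{2}$)
$g{\left(P,T \right)} = P T$ ($g{\left(P,T \right)} = 0 P + P T = 0 + P T = P T$)
$\frac{1}{\left(-197 + 101\right) + g{\left(z{\left(1,6 \right)},-7 \right)}} = \frac{1}{\left(-197 + 101\right) + \left(-5 + 6 \cdot 1^{2}\right) \left(-7\right)} = \frac{1}{-96 + \left(-5 + 6 \cdot 1\right) \left(-7\right)} = \frac{1}{-96 + \left(-5 + 6\right) \left(-7\right)} = \frac{1}{-96 + 1 \left(-7\right)} = \frac{1}{-96 - 7} = \frac{1}{-103} = - \frac{1}{103}$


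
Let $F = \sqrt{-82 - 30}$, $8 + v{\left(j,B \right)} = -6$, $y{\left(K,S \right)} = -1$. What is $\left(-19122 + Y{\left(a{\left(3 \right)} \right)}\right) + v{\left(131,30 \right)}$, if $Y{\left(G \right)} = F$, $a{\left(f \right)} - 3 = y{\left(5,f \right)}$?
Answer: $-19136 + 4 i \sqrt{7} \approx -19136.0 + 10.583 i$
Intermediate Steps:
$a{\left(f \right)} = 2$ ($a{\left(f \right)} = 3 - 1 = 2$)
$v{\left(j,B \right)} = -14$ ($v{\left(j,B \right)} = -8 - 6 = -14$)
$F = 4 i \sqrt{7}$ ($F = \sqrt{-112} = 4 i \sqrt{7} \approx 10.583 i$)
$Y{\left(G \right)} = 4 i \sqrt{7}$
$\left(-19122 + Y{\left(a{\left(3 \right)} \right)}\right) + v{\left(131,30 \right)} = \left(-19122 + 4 i \sqrt{7}\right) - 14 = -19136 + 4 i \sqrt{7}$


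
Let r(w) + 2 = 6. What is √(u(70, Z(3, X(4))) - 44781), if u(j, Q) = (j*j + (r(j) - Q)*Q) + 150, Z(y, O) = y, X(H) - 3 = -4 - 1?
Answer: 4*I*√2483 ≈ 199.32*I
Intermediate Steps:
X(H) = -2 (X(H) = 3 + (-4 - 1) = 3 - 5 = -2)
r(w) = 4 (r(w) = -2 + 6 = 4)
u(j, Q) = 150 + j² + Q*(4 - Q) (u(j, Q) = (j*j + (4 - Q)*Q) + 150 = (j² + Q*(4 - Q)) + 150 = 150 + j² + Q*(4 - Q))
√(u(70, Z(3, X(4))) - 44781) = √((150 + 70² - 1*3² + 4*3) - 44781) = √((150 + 4900 - 1*9 + 12) - 44781) = √((150 + 4900 - 9 + 12) - 44781) = √(5053 - 44781) = √(-39728) = 4*I*√2483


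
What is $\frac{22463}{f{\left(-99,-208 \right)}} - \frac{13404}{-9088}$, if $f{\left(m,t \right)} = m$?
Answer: $- \frac{50704187}{224928} \approx -225.42$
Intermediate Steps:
$\frac{22463}{f{\left(-99,-208 \right)}} - \frac{13404}{-9088} = \frac{22463}{-99} - \frac{13404}{-9088} = 22463 \left(- \frac{1}{99}\right) - - \frac{3351}{2272} = - \frac{22463}{99} + \frac{3351}{2272} = - \frac{50704187}{224928}$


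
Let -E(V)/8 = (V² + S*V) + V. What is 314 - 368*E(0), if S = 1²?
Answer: 314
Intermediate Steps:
S = 1
E(V) = -16*V - 8*V² (E(V) = -8*((V² + 1*V) + V) = -8*((V² + V) + V) = -8*((V + V²) + V) = -8*(V² + 2*V) = -16*V - 8*V²)
314 - 368*E(0) = 314 - (-2944)*0*(2 + 0) = 314 - (-2944)*0*2 = 314 - 368*0 = 314 + 0 = 314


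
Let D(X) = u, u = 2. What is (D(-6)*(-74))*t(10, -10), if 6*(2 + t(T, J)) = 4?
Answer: 592/3 ≈ 197.33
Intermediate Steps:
D(X) = 2
t(T, J) = -4/3 (t(T, J) = -2 + (⅙)*4 = -2 + ⅔ = -4/3)
(D(-6)*(-74))*t(10, -10) = (2*(-74))*(-4/3) = -148*(-4/3) = 592/3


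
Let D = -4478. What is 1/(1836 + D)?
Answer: -1/2642 ≈ -0.00037850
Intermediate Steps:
1/(1836 + D) = 1/(1836 - 4478) = 1/(-2642) = -1/2642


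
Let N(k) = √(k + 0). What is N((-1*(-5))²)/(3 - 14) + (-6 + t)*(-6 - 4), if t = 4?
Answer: 215/11 ≈ 19.545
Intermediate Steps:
N(k) = √k
N((-1*(-5))²)/(3 - 14) + (-6 + t)*(-6 - 4) = √((-1*(-5))²)/(3 - 14) + (-6 + 4)*(-6 - 4) = √(5²)/(-11) - 2*(-10) = √25*(-1/11) + 20 = 5*(-1/11) + 20 = -5/11 + 20 = 215/11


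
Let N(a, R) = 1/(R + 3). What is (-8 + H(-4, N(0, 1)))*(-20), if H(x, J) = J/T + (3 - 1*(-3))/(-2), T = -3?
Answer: 665/3 ≈ 221.67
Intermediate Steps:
N(a, R) = 1/(3 + R)
H(x, J) = -3 - J/3 (H(x, J) = J/(-3) + (3 - 1*(-3))/(-2) = J*(-1/3) + (3 + 3)*(-1/2) = -J/3 + 6*(-1/2) = -J/3 - 3 = -3 - J/3)
(-8 + H(-4, N(0, 1)))*(-20) = (-8 + (-3 - 1/(3*(3 + 1))))*(-20) = (-8 + (-3 - 1/3/4))*(-20) = (-8 + (-3 - 1/3*1/4))*(-20) = (-8 + (-3 - 1/12))*(-20) = (-8 - 37/12)*(-20) = -133/12*(-20) = 665/3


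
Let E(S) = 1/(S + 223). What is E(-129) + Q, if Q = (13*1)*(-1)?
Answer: -1221/94 ≈ -12.989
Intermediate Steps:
Q = -13 (Q = 13*(-1) = -13)
E(S) = 1/(223 + S)
E(-129) + Q = 1/(223 - 129) - 13 = 1/94 - 13 = -1221/94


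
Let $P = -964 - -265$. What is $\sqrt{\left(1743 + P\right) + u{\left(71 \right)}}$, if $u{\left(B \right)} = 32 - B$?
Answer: $\sqrt{1005} \approx 31.702$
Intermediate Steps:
$P = -699$ ($P = -964 + 265 = -699$)
$\sqrt{\left(1743 + P\right) + u{\left(71 \right)}} = \sqrt{\left(1743 - 699\right) + \left(32 - 71\right)} = \sqrt{1044 + \left(32 - 71\right)} = \sqrt{1044 - 39} = \sqrt{1005}$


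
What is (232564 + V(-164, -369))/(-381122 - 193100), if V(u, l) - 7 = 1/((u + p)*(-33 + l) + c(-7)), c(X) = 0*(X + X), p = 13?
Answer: -14117524843/34856423844 ≈ -0.40502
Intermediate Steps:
c(X) = 0 (c(X) = 0*(2*X) = 0)
V(u, l) = 7 + 1/((-33 + l)*(13 + u)) (V(u, l) = 7 + 1/((u + 13)*(-33 + l) + 0) = 7 + 1/((13 + u)*(-33 + l) + 0) = 7 + 1/((-33 + l)*(13 + u) + 0) = 7 + 1/((-33 + l)*(13 + u)))
(232564 + V(-164, -369))/(-381122 - 193100) = (232564 + (-3002 - 231*(-164) + 91*(-369) + 7*(-369)*(-164))/(-429 - 33*(-164) + 13*(-369) - 369*(-164)))/(-381122 - 193100) = (232564 + (-3002 + 37884 - 33579 + 423612)/(-429 + 5412 - 4797 + 60516))/(-574222) = (232564 + 424915/60702)*(-1/574222) = (14117524843/60702)*(-1/574222) = -14117524843/34856423844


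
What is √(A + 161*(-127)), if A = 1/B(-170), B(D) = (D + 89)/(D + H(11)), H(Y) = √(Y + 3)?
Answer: √(-1656037 - √14)/9 ≈ 142.99*I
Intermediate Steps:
H(Y) = √(3 + Y)
B(D) = (89 + D)/(D + √14) (B(D) = (D + 89)/(D + √(3 + 11)) = (89 + D)/(D + √14))
A = 170/81 - √14/81 (A = 1/((89 - 170)/(-170 + √14)) = 1/(-81/(-170 + √14)) = 170/81 - √14/81 ≈ 2.0526)
√(A + 161*(-127)) = √((170/81 - √14/81) + 161*(-127)) = √((170/81 - √14/81) - 20447) = √(-1656037/81 - √14/81)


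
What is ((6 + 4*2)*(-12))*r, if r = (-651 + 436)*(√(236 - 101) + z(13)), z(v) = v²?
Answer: 6104280 + 108360*√15 ≈ 6.5240e+6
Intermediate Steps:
r = -36335 - 645*√15 (r = (-651 + 436)*(√(236 - 101) + 13²) = -215*(√135 + 169) = -215*(3*√15 + 169) = -215*(169 + 3*√15) = -36335 - 645*√15 ≈ -38833.)
((6 + 4*2)*(-12))*r = ((6 + 4*2)*(-12))*(-36335 - 645*√15) = ((6 + 8)*(-12))*(-36335 - 645*√15) = (14*(-12))*(-36335 - 645*√15) = -168*(-36335 - 645*√15) = 6104280 + 108360*√15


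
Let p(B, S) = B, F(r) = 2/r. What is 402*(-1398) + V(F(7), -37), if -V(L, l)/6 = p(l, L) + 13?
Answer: -561852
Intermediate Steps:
V(L, l) = -78 - 6*l (V(L, l) = -6*(l + 13) = -6*(13 + l) = -78 - 6*l)
402*(-1398) + V(F(7), -37) = 402*(-1398) + (-78 - 6*(-37)) = -561996 + (-78 + 222) = -561996 + 144 = -561852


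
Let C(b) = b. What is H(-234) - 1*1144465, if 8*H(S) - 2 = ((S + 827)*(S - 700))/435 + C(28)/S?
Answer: -77674179259/67860 ≈ -1.1446e+6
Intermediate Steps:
H(S) = ¼ + 7/(2*S) + (-700 + S)*(827 + S)/3480 (H(S) = ¼ + (((S + 827)*(S - 700))/435 + 28/S)/8 = ¼ + (((827 + S)*(-700 + S))*(1/435) + 28/S)/8 = ¼ + (((-700 + S)*(827 + S))*(1/435) + 28/S)/8 = ¼ + ((-700 + S)*(827 + S)/435 + 28/S)/8 = ¼ + (28/S + (-700 + S)*(827 + S)/435)/8 = ¼ + (7/(2*S) + (-700 + S)*(827 + S)/3480) = ¼ + 7/(2*S) + (-700 + S)*(827 + S)/3480)
H(-234) - 1*1144465 = (1/3480)*(12180 - 234*(-578030 + (-234)² + 127*(-234)))/(-234) - 1*1144465 = (1/3480)*(-1/234)*(12180 - 234*(-578030 + 54756 - 29718)) - 1144465 = (1/3480)*(-1/234)*(12180 - 234*(-552992)) - 1144465 = (1/3480)*(-1/234)*(12180 + 129400128) - 1144465 = (1/3480)*(-1/234)*129412308 - 1144465 = -10784359/67860 - 1144465 = -77674179259/67860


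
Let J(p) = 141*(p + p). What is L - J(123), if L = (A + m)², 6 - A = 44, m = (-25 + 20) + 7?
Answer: -33390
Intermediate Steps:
J(p) = 282*p (J(p) = 141*(2*p) = 282*p)
m = 2 (m = -5 + 7 = 2)
A = -38 (A = 6 - 1*44 = 6 - 44 = -38)
L = 1296 (L = (-38 + 2)² = (-36)² = 1296)
L - J(123) = 1296 - 282*123 = 1296 - 1*34686 = 1296 - 34686 = -33390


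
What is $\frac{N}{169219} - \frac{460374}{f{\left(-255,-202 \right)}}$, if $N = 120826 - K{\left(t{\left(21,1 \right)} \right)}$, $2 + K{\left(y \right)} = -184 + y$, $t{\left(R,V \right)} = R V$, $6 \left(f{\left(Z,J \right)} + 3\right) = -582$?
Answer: $\frac{38958063503}{8460950} \approx 4604.5$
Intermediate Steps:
$f{\left(Z,J \right)} = -100$ ($f{\left(Z,J \right)} = -3 + \frac{1}{6} \left(-582\right) = -3 - 97 = -100$)
$K{\left(y \right)} = -186 + y$ ($K{\left(y \right)} = -2 + \left(-184 + y\right) = -186 + y$)
$N = 120991$ ($N = 120826 - \left(-186 + 21 \cdot 1\right) = 120826 - \left(-186 + 21\right) = 120826 - -165 = 120826 + 165 = 120991$)
$\frac{N}{169219} - \frac{460374}{f{\left(-255,-202 \right)}} = \frac{120991}{169219} - \frac{460374}{-100} = 120991 \cdot \frac{1}{169219} - - \frac{230187}{50} = \frac{120991}{169219} + \frac{230187}{50} = \frac{38958063503}{8460950}$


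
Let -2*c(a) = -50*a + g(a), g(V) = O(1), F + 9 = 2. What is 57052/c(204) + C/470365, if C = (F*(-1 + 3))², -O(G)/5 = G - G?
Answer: 11275741/1007925 ≈ 11.187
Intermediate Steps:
F = -7 (F = -9 + 2 = -7)
O(G) = 0 (O(G) = -5*(G - G) = -5*0 = 0)
g(V) = 0
c(a) = 25*a (c(a) = -(-50*a + 0)/2 = -(-25)*a = 25*a)
C = 196 (C = (-7*(-1 + 3))² = (-7*2)² = (-14)² = 196)
57052/c(204) + C/470365 = 57052/((25*204)) + 196/470365 = 57052/5100 + 196*(1/470365) = 57052*(1/5100) + 28/67195 = 839/75 + 28/67195 = 11275741/1007925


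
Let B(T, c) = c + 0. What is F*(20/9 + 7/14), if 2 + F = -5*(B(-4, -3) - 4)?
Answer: 539/6 ≈ 89.833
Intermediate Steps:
B(T, c) = c
F = 33 (F = -2 - 5*(-3 - 4) = -2 - 5*(-7) = -2 + 35 = 33)
F*(20/9 + 7/14) = 33*(20/9 + 7/14) = 33*(20*(⅑) + 7*(1/14)) = 33*(20/9 + ½) = 33*(49/18) = 539/6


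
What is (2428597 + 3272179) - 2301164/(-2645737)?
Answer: 15082756293076/2645737 ≈ 5.7008e+6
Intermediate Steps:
(2428597 + 3272179) - 2301164/(-2645737) = 5700776 - 2301164*(-1/2645737) = 5700776 + 2301164/2645737 = 15082756293076/2645737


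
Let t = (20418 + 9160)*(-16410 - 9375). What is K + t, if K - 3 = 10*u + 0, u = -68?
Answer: -762669407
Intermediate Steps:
t = -762668730 (t = 29578*(-25785) = -762668730)
K = -677 (K = 3 + (10*(-68) + 0) = 3 + (-680 + 0) = 3 - 680 = -677)
K + t = -677 - 762668730 = -762669407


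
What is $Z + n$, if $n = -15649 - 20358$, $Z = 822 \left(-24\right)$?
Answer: $-55735$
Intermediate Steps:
$Z = -19728$
$n = -36007$
$Z + n = -19728 - 36007 = -55735$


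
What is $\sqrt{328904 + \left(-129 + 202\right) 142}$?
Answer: $\sqrt{339270} \approx 582.47$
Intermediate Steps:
$\sqrt{328904 + \left(-129 + 202\right) 142} = \sqrt{328904 + 73 \cdot 142} = \sqrt{328904 + 10366} = \sqrt{339270}$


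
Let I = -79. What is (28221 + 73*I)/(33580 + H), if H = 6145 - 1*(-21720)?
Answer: 22454/61445 ≈ 0.36543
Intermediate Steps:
H = 27865 (H = 6145 + 21720 = 27865)
(28221 + 73*I)/(33580 + H) = (28221 + 73*(-79))/(33580 + 27865) = (28221 - 5767)/61445 = 22454*(1/61445) = 22454/61445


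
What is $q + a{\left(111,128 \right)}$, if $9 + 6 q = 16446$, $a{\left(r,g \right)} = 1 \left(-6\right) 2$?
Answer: $\frac{5455}{2} \approx 2727.5$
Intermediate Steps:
$a{\left(r,g \right)} = -12$ ($a{\left(r,g \right)} = \left(-6\right) 2 = -12$)
$q = \frac{5479}{2}$ ($q = - \frac{3}{2} + \frac{1}{6} \cdot 16446 = - \frac{3}{2} + 2741 = \frac{5479}{2} \approx 2739.5$)
$q + a{\left(111,128 \right)} = \frac{5479}{2} - 12 = \frac{5455}{2}$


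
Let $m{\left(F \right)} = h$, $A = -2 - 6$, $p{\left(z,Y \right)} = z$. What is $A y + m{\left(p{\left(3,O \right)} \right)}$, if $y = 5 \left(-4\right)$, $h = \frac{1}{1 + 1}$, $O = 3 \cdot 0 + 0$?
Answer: $\frac{321}{2} \approx 160.5$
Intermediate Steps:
$O = 0$ ($O = 0 + 0 = 0$)
$A = -8$ ($A = -2 - 6 = -8$)
$h = \frac{1}{2} \approx 0.5$
$m{\left(F \right)} = \frac{1}{2}$
$y = -20$
$A y + m{\left(p{\left(3,O \right)} \right)} = \left(-8\right) \left(-20\right) + \frac{1}{2} = 160 + \frac{1}{2} = \frac{321}{2}$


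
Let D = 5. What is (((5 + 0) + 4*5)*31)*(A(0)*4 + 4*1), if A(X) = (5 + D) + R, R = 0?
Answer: 34100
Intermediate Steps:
A(X) = 10 (A(X) = (5 + 5) + 0 = 10 + 0 = 10)
(((5 + 0) + 4*5)*31)*(A(0)*4 + 4*1) = (((5 + 0) + 4*5)*31)*(10*4 + 4*1) = ((5 + 20)*31)*(40 + 4) = (25*31)*44 = 775*44 = 34100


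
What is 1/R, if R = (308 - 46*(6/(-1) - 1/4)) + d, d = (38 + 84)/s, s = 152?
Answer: 76/45319 ≈ 0.0016770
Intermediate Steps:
d = 61/76 (d = (38 + 84)/152 = 122*(1/152) = 61/76 ≈ 0.80263)
R = 45319/76 (R = (308 - 46*(6/(-1) - 1/4)) + 61/76 = (308 - 46*(6*(-1) - 1*1/4)) + 61/76 = (308 - 46*(-6 - 1/4)) + 61/76 = (308 - 46*(-25/4)) + 61/76 = (308 + 575/2) + 61/76 = 1191/2 + 61/76 = 45319/76 ≈ 596.30)
1/R = 1/(45319/76) = 76/45319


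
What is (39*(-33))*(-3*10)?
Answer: 38610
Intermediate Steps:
(39*(-33))*(-3*10) = -1287*(-30) = 38610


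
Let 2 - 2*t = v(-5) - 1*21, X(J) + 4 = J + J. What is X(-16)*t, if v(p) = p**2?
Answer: 36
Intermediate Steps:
X(J) = -4 + 2*J (X(J) = -4 + (J + J) = -4 + 2*J)
t = -1 (t = 1 - ((-5)**2 - 1*21)/2 = 1 - (25 - 21)/2 = 1 - 1/2*4 = 1 - 2 = -1)
X(-16)*t = (-4 + 2*(-16))*(-1) = (-4 - 32)*(-1) = -36*(-1) = 36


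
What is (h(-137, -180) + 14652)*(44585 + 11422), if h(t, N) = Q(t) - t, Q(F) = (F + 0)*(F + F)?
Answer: 2930678289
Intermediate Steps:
Q(F) = 2*F**2 (Q(F) = F*(2*F) = 2*F**2)
h(t, N) = -t + 2*t**2 (h(t, N) = 2*t**2 - t = -t + 2*t**2)
(h(-137, -180) + 14652)*(44585 + 11422) = (-137*(-1 + 2*(-137)) + 14652)*(44585 + 11422) = (-137*(-1 - 274) + 14652)*56007 = (-137*(-275) + 14652)*56007 = (37675 + 14652)*56007 = 52327*56007 = 2930678289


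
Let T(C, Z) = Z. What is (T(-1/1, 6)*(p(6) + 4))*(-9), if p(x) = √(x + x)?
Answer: -216 - 108*√3 ≈ -403.06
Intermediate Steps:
p(x) = √2*√x (p(x) = √(2*x) = √2*√x)
(T(-1/1, 6)*(p(6) + 4))*(-9) = (6*(√2*√6 + 4))*(-9) = (6*(2*√3 + 4))*(-9) = (6*(4 + 2*√3))*(-9) = (24 + 12*√3)*(-9) = -216 - 108*√3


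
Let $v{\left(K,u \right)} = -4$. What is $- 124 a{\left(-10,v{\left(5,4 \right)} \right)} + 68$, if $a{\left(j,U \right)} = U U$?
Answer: $-1916$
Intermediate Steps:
$a{\left(j,U \right)} = U^{2}$
$- 124 a{\left(-10,v{\left(5,4 \right)} \right)} + 68 = - 124 \left(-4\right)^{2} + 68 = \left(-124\right) 16 + 68 = -1984 + 68 = -1916$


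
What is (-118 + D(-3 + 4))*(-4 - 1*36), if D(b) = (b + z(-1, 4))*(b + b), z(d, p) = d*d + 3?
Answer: 4320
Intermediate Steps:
z(d, p) = 3 + d² (z(d, p) = d² + 3 = 3 + d²)
D(b) = 2*b*(4 + b) (D(b) = (b + (3 + (-1)²))*(b + b) = (b + (3 + 1))*(2*b) = (b + 4)*(2*b) = (4 + b)*(2*b) = 2*b*(4 + b))
(-118 + D(-3 + 4))*(-4 - 1*36) = (-118 + 2*(-3 + 4)*(4 + (-3 + 4)))*(-4 - 1*36) = (-118 + 2*1*(4 + 1))*(-4 - 36) = (-118 + 2*1*5)*(-40) = (-118 + 10)*(-40) = -108*(-40) = 4320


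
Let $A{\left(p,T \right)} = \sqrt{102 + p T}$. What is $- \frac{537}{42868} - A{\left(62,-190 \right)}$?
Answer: $- \frac{537}{42868} - i \sqrt{11678} \approx -0.012527 - 108.06 i$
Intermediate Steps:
$A{\left(p,T \right)} = \sqrt{102 + T p}$
$- \frac{537}{42868} - A{\left(62,-190 \right)} = - \frac{537}{42868} - \sqrt{102 - 11780} = \left(-537\right) \frac{1}{42868} - \sqrt{102 - 11780} = - \frac{537}{42868} - \sqrt{-11678} = - \frac{537}{42868} - i \sqrt{11678}$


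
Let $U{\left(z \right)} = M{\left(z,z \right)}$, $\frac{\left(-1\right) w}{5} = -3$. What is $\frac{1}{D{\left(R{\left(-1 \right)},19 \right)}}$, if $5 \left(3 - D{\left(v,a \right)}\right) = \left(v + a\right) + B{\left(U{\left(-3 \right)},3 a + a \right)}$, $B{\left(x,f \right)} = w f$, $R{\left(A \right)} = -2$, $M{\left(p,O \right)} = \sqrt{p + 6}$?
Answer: $- \frac{5}{1142} \approx -0.0043783$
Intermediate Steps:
$M{\left(p,O \right)} = \sqrt{6 + p}$
$w = 15$ ($w = \left(-5\right) \left(-3\right) = 15$)
$U{\left(z \right)} = \sqrt{6 + z}$
$B{\left(x,f \right)} = 15 f$
$D{\left(v,a \right)} = 3 - \frac{61 a}{5} - \frac{v}{5}$ ($D{\left(v,a \right)} = 3 - \frac{\left(v + a\right) + 15 \left(3 a + a\right)}{5} = 3 - \frac{\left(a + v\right) + 15 \cdot 4 a}{5} = 3 - \frac{\left(a + v\right) + 60 a}{5} = 3 - \frac{v + 61 a}{5} = 3 - \left(\frac{v}{5} + \frac{61 a}{5}\right) = 3 - \frac{61 a}{5} - \frac{v}{5}$)
$\frac{1}{D{\left(R{\left(-1 \right)},19 \right)}} = \frac{1}{3 - \frac{1159}{5} - - \frac{2}{5}} = \frac{1}{3 - \frac{1159}{5} + \frac{2}{5}} = \frac{1}{- \frac{1142}{5}} = - \frac{5}{1142}$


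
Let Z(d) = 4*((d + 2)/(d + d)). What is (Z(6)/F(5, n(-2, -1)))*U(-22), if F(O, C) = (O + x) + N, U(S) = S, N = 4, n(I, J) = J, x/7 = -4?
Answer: 176/57 ≈ 3.0877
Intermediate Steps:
x = -28 (x = 7*(-4) = -28)
Z(d) = 2*(2 + d)/d (Z(d) = 4*((2 + d)/((2*d))) = 4*((2 + d)*(1/(2*d))) = 4*((2 + d)/(2*d)) = 2*(2 + d)/d)
F(O, C) = -24 + O (F(O, C) = (O - 28) + 4 = (-28 + O) + 4 = -24 + O)
(Z(6)/F(5, n(-2, -1)))*U(-22) = ((2 + 4/6)/(-24 + 5))*(-22) = ((2 + 4*(⅙))/(-19))*(-22) = ((2 + ⅔)*(-1/19))*(-22) = ((8/3)*(-1/19))*(-22) = -8/57*(-22) = 176/57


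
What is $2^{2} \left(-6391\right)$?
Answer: $-25564$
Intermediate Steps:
$2^{2} \left(-6391\right) = 4 \left(-6391\right) = -25564$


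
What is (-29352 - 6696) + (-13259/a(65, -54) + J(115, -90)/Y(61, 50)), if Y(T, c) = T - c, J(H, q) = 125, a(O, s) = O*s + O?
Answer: -1365462486/37895 ≈ -36033.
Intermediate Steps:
a(O, s) = O + O*s
(-29352 - 6696) + (-13259/a(65, -54) + J(115, -90)/Y(61, 50)) = (-29352 - 6696) + (-13259*1/(65*(1 - 54)) + 125/(61 - 1*50)) = -36048 + (-13259/(65*(-53)) + 125/(61 - 50)) = -36048 + (-13259/(-3445) + 125/11) = -36048 + (-13259*(-1/3445) + 125*(1/11)) = -36048 + (13259/3445 + 125/11) = -36048 + 576474/37895 = -1365462486/37895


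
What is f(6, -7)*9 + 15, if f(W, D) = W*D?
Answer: -363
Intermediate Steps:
f(W, D) = D*W
f(6, -7)*9 + 15 = -7*6*9 + 15 = -42*9 + 15 = -378 + 15 = -363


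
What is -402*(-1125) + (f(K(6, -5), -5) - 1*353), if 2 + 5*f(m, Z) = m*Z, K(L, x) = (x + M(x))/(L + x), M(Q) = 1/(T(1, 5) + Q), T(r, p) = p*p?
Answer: 9038031/20 ≈ 4.5190e+5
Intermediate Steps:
T(r, p) = p²
M(Q) = 1/(25 + Q) (M(Q) = 1/(5² + Q) = 1/(25 + Q))
K(L, x) = (x + 1/(25 + x))/(L + x)
f(m, Z) = -⅖ + Z*m/5 (f(m, Z) = -⅖ + (m*Z)/5 = -⅖ + (Z*m)/5 = -⅖ + Z*m/5)
-402*(-1125) + (f(K(6, -5), -5) - 1*353) = -402*(-1125) + ((-⅖ + (⅕)*(-5)*((1 - 5*(25 - 5))/((25 - 5)*(6 - 5)))) - 1*353) = 452250 + ((-⅖ + (⅕)*(-5)*((1 - 5*20)/(20*1))) - 353) = 452250 + ((-⅖ + (⅕)*(-5)*((1/20)*1*(1 - 100))) - 353) = 452250 + ((-⅖ + (⅕)*(-5)*((1/20)*1*(-99))) - 353) = 452250 + ((-⅖ + (⅕)*(-5)*(-99/20)) - 353) = 452250 + ((-⅖ + 99/20) - 353) = 452250 + (91/20 - 353) = 452250 - 6969/20 = 9038031/20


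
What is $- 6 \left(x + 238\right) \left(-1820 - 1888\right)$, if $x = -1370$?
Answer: $-25184736$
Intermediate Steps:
$- 6 \left(x + 238\right) \left(-1820 - 1888\right) = - 6 \left(-1370 + 238\right) \left(-1820 - 1888\right) = - 6 \left(\left(-1132\right) \left(-3708\right)\right) = \left(-6\right) 4197456 = -25184736$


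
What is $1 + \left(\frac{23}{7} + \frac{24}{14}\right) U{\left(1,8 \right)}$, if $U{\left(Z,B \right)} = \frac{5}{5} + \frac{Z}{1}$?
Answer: $11$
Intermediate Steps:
$U{\left(Z,B \right)} = 1 + Z$ ($U{\left(Z,B \right)} = 5 \cdot \frac{1}{5} + Z 1 = 1 + Z$)
$1 + \left(\frac{23}{7} + \frac{24}{14}\right) U{\left(1,8 \right)} = 1 + \left(\frac{23}{7} + \frac{24}{14}\right) \left(1 + 1\right) = 1 + \left(23 \cdot \frac{1}{7} + 24 \cdot \frac{1}{14}\right) 2 = 1 + \left(\frac{23}{7} + \frac{12}{7}\right) 2 = 1 + 5 \cdot 2 = 1 + 10 = 11$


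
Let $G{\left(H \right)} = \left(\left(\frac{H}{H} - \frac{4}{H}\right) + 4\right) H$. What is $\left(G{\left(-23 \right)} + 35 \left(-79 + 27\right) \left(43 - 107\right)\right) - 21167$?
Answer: $95194$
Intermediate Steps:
$G{\left(H \right)} = H \left(5 - \frac{4}{H}\right)$ ($G{\left(H \right)} = \left(\left(1 - \frac{4}{H}\right) + 4\right) H = \left(5 - \frac{4}{H}\right) H = H \left(5 - \frac{4}{H}\right)$)
$\left(G{\left(-23 \right)} + 35 \left(-79 + 27\right) \left(43 - 107\right)\right) - 21167 = \left(\left(-4 + 5 \left(-23\right)\right) + 35 \left(-79 + 27\right) \left(43 - 107\right)\right) - 21167 = \left(\left(-4 - 115\right) + 35 \left(\left(-52\right) \left(-64\right)\right)\right) - 21167 = \left(-119 + 35 \cdot 3328\right) - 21167 = \left(-119 + 116480\right) - 21167 = 116361 - 21167 = 95194$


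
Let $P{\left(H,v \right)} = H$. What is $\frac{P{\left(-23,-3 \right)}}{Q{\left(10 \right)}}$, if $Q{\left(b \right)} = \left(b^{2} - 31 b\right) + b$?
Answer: $\frac{23}{200} \approx 0.115$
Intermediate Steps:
$Q{\left(b \right)} = b^{2} - 30 b$
$\frac{P{\left(-23,-3 \right)}}{Q{\left(10 \right)}} = - \frac{23}{10 \left(-30 + 10\right)} = - \frac{23}{10 \left(-20\right)} = - \frac{23}{-200} = \left(-23\right) \left(- \frac{1}{200}\right) = \frac{23}{200}$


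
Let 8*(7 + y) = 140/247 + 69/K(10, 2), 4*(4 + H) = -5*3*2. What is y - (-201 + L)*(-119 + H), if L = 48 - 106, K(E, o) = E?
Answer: -667997997/19760 ≈ -33806.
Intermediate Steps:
H = -23/2 (H = -4 + (-5*3*2)/4 = -4 + (-15*2)/4 = -4 + (¼)*(-30) = -4 - 15/2 = -23/2 ≈ -11.500)
L = -58
y = -119877/19760 (y = -7 + (140/247 + 69/10)/8 = -7 + (⅛)*(18443/2470) = -7 + 18443/19760 = -119877/19760 ≈ -6.0667)
y - (-201 + L)*(-119 + H) = -119877/19760 - (-201 - 58)*(-119 - 23/2) = -119877/19760 - (-259)*(-261)/2 = -119877/19760 - 1*67599/2 = -119877/19760 - 67599/2 = -667997997/19760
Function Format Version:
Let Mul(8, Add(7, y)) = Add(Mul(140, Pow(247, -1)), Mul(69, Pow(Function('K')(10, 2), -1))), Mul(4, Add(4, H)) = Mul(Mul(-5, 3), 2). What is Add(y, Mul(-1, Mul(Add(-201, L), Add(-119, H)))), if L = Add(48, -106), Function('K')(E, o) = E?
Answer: Rational(-667997997, 19760) ≈ -33806.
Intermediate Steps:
H = Rational(-23, 2) (H = Add(-4, Mul(Rational(1, 4), Mul(Mul(-5, 3), 2))) = Add(-4, Mul(Rational(1, 4), Mul(-15, 2))) = Add(-4, Mul(Rational(1, 4), -30)) = Add(-4, Rational(-15, 2)) = Rational(-23, 2) ≈ -11.500)
L = -58
y = Rational(-119877, 19760) (y = Add(-7, Mul(Rational(1, 8), Add(Mul(140, Pow(247, -1)), Mul(69, Pow(10, -1))))) = Add(-7, Mul(Rational(1, 8), Add(Mul(140, Rational(1, 247)), Mul(69, Rational(1, 10))))) = Add(-7, Mul(Rational(1, 8), Add(Rational(140, 247), Rational(69, 10)))) = Add(-7, Mul(Rational(1, 8), Rational(18443, 2470))) = Add(-7, Rational(18443, 19760)) = Rational(-119877, 19760) ≈ -6.0667)
Add(y, Mul(-1, Mul(Add(-201, L), Add(-119, H)))) = Add(Rational(-119877, 19760), Mul(-1, Mul(Add(-201, -58), Add(-119, Rational(-23, 2))))) = Add(Rational(-119877, 19760), Mul(-1, Mul(-259, Rational(-261, 2)))) = Add(Rational(-119877, 19760), Mul(-1, Rational(67599, 2))) = Add(Rational(-119877, 19760), Rational(-67599, 2)) = Rational(-667997997, 19760)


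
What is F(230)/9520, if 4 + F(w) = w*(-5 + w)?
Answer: 25873/4760 ≈ 5.4355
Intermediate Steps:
F(w) = -4 + w*(-5 + w)
F(230)/9520 = (-4 + 230**2 - 5*230)/9520 = (-4 + 52900 - 1150)*(1/9520) = 51746*(1/9520) = 25873/4760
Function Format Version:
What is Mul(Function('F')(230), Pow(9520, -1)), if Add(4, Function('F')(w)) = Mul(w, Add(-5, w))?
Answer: Rational(25873, 4760) ≈ 5.4355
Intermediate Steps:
Function('F')(w) = Add(-4, Mul(w, Add(-5, w)))
Mul(Function('F')(230), Pow(9520, -1)) = Mul(Add(-4, Pow(230, 2), Mul(-5, 230)), Pow(9520, -1)) = Mul(Add(-4, 52900, -1150), Rational(1, 9520)) = Mul(51746, Rational(1, 9520)) = Rational(25873, 4760)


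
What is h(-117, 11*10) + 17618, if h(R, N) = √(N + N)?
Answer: 17618 + 2*√55 ≈ 17633.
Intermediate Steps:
h(R, N) = √2*√N (h(R, N) = √(2*N) = √2*√N)
h(-117, 11*10) + 17618 = √2*√(11*10) + 17618 = √2*√110 + 17618 = 2*√55 + 17618 = 17618 + 2*√55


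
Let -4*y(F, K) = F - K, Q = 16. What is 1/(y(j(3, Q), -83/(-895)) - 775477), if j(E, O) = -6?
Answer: -3580/2776202207 ≈ -1.2895e-6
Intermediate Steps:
y(F, K) = -F/4 + K/4 (y(F, K) = -(F - K)/4 = -F/4 + K/4)
1/(y(j(3, Q), -83/(-895)) - 775477) = 1/((-¼*(-6) + (-83/(-895))/4) - 775477) = 1/((3/2 + (-83*(-1/895))/4) - 775477) = 1/((3/2 + (¼)*(83/895)) - 775477) = 1/((3/2 + 83/3580) - 775477) = 1/(5453/3580 - 775477) = 1/(-2776202207/3580) = -3580/2776202207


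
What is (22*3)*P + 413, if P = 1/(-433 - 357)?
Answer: 163102/395 ≈ 412.92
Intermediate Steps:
P = -1/790 (P = 1/(-790) = -1/790 ≈ -0.0012658)
(22*3)*P + 413 = (22*3)*(-1/790) + 413 = 66*(-1/790) + 413 = -33/395 + 413 = 163102/395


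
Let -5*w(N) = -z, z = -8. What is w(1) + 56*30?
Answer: 8392/5 ≈ 1678.4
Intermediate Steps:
w(N) = -8/5 (w(N) = -(-1)*(-8)/5 = -1/5*8 = -8/5)
w(1) + 56*30 = -8/5 + 56*30 = -8/5 + 1680 = 8392/5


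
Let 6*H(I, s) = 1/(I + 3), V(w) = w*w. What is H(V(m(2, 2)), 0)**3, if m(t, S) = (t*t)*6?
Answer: 1/41926580424 ≈ 2.3851e-11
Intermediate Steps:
m(t, S) = 6*t**2 (m(t, S) = t**2*6 = 6*t**2)
V(w) = w**2
H(I, s) = 1/(6*(3 + I)) (H(I, s) = 1/(6*(I + 3)) = 1/(6*(3 + I)))
H(V(m(2, 2)), 0)**3 = (1/(6*(3 + (6*2**2)**2)))**3 = (1/(6*(3 + (6*4)**2)))**3 = (1/(6*(3 + 24**2)))**3 = (1/(6*(3 + 576)))**3 = ((1/6)/579)**3 = ((1/6)*(1/579))**3 = (1/3474)**3 = 1/41926580424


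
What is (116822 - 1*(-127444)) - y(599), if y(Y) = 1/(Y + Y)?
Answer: 292630667/1198 ≈ 2.4427e+5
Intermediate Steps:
y(Y) = 1/(2*Y)
(116822 - 1*(-127444)) - y(599) = (116822 - 1*(-127444)) - 1/(2*599) = (116822 + 127444) - 1/(2*599) = 244266 - 1*1/1198 = 244266 - 1/1198 = 292630667/1198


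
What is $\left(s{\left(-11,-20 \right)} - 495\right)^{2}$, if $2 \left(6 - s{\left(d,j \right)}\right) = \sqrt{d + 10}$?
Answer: $\frac{\left(978 + i\right)^{2}}{4} \approx 2.3912 \cdot 10^{5} + 489.0 i$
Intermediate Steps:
$s{\left(d,j \right)} = 6 - \frac{\sqrt{10 + d}}{2}$ ($s{\left(d,j \right)} = 6 - \frac{\sqrt{d + 10}}{2} = 6 - \frac{\sqrt{10 + d}}{2}$)
$\left(s{\left(-11,-20 \right)} - 495\right)^{2} = \left(\left(6 - \frac{\sqrt{10 - 11}}{2}\right) - 495\right)^{2} = \left(\left(6 - \frac{\sqrt{-1}}{2}\right) - 495\right)^{2} = \left(\left(6 - \frac{i}{2}\right) - 495\right)^{2} = \left(-489 - \frac{i}{2}\right)^{2}$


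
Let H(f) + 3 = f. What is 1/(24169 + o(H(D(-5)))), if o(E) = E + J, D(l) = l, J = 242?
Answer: 1/24403 ≈ 4.0979e-5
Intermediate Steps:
H(f) = -3 + f
o(E) = 242 + E (o(E) = E + 242 = 242 + E)
1/(24169 + o(H(D(-5)))) = 1/(24169 + (242 + (-3 - 5))) = 1/(24169 + (242 - 8)) = 1/(24169 + 234) = 1/24403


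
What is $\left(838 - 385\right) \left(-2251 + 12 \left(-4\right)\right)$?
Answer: $-1041447$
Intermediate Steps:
$\left(838 - 385\right) \left(-2251 + 12 \left(-4\right)\right) = 453 \left(-2251 - 48\right) = 453 \left(-2299\right) = -1041447$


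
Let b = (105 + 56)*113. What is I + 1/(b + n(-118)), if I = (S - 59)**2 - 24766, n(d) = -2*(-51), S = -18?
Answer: -344622914/18295 ≈ -18837.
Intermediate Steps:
n(d) = 102
I = -18837 (I = (-18 - 59)**2 - 24766 = (-77)**2 - 24766 = 5929 - 24766 = -18837)
b = 18193 (b = 161*113 = 18193)
I + 1/(b + n(-118)) = -18837 + 1/(18193 + 102) = -18837 + 1/18295 = -344622914/18295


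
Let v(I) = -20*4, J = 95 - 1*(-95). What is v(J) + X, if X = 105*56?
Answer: 5800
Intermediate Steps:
J = 190 (J = 95 + 95 = 190)
v(I) = -80
X = 5880
v(J) + X = -80 + 5880 = 5800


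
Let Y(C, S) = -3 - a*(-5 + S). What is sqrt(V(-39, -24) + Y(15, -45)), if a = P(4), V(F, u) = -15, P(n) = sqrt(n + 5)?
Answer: 2*sqrt(33) ≈ 11.489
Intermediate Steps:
P(n) = sqrt(5 + n)
a = 3 (a = sqrt(5 + 4) = sqrt(9) = 3)
Y(C, S) = 12 - 3*S (Y(C, S) = -3 - 3*(-5 + S) = -3 - (-15 + 3*S) = -3 + (15 - 3*S) = 12 - 3*S)
sqrt(V(-39, -24) + Y(15, -45)) = sqrt(-15 + (12 - 3*(-45))) = sqrt(-15 + (12 + 135)) = sqrt(-15 + 147) = sqrt(132) = 2*sqrt(33)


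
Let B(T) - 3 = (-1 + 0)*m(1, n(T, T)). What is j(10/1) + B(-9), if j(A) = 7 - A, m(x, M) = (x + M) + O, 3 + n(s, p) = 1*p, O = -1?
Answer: 12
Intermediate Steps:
n(s, p) = -3 + p (n(s, p) = -3 + 1*p = -3 + p)
m(x, M) = -1 + M + x (m(x, M) = (x + M) - 1 = (M + x) - 1 = -1 + M + x)
B(T) = 6 - T (B(T) = 3 + (-1 + 0)*(-1 + (-3 + T) + 1) = 3 - (-3 + T) = 3 + (3 - T) = 6 - T)
j(10/1) + B(-9) = (7 - 10/1) + (6 - 1*(-9)) = (7 - 10) + (6 + 9) = (7 - 1*10) + 15 = (7 - 10) + 15 = -3 + 15 = 12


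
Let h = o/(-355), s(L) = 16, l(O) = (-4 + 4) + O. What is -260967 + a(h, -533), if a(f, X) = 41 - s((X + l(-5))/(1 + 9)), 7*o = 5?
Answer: -260942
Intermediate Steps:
l(O) = O (l(O) = 0 + O = O)
o = 5/7 (o = (⅐)*5 = 5/7 ≈ 0.71429)
h = -1/497 (h = (5/7)/(-355) = (5/7)*(-1/355) = -1/497 ≈ -0.0020121)
a(f, X) = 25 (a(f, X) = 41 - 1*16 = 41 - 16 = 25)
-260967 + a(h, -533) = -260967 + 25 = -260942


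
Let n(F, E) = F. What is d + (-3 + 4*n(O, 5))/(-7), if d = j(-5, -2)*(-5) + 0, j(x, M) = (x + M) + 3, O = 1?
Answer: 139/7 ≈ 19.857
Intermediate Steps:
j(x, M) = 3 + M + x (j(x, M) = (M + x) + 3 = 3 + M + x)
d = 20 (d = (3 - 2 - 5)*(-5) + 0 = -4*(-5) + 0 = 20 + 0 = 20)
d + (-3 + 4*n(O, 5))/(-7) = 20 + (-3 + 4*1)/(-7) = 20 - (-3 + 4)/7 = 20 - 1/7*1 = 20 - 1/7 = 139/7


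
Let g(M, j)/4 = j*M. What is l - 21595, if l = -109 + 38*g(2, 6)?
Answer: -19880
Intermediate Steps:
g(M, j) = 4*M*j (g(M, j) = 4*(j*M) = 4*(M*j) = 4*M*j)
l = 1715 (l = -109 + 38*(4*2*6) = -109 + 38*48 = -109 + 1824 = 1715)
l - 21595 = 1715 - 21595 = -19880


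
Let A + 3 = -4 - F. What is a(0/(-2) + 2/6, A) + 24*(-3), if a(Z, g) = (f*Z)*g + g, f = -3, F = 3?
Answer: -72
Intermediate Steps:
A = -10 (A = -3 + (-4 - 1*3) = -3 + (-4 - 3) = -3 - 7 = -10)
a(Z, g) = g - 3*Z*g (a(Z, g) = (-3*Z)*g + g = -3*Z*g + g = g - 3*Z*g)
a(0/(-2) + 2/6, A) + 24*(-3) = -10*(1 - 3*(0/(-2) + 2/6)) + 24*(-3) = -10*(1 - 3*(0*(-½) + 2*(⅙))) - 72 = -10*(1 - 3*(0 + ⅓)) - 72 = -10*(1 - 3*⅓) - 72 = -10*(1 - 1) - 72 = -10*0 - 72 = 0 - 72 = -72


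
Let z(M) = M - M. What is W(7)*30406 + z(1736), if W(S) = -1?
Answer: -30406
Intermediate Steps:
z(M) = 0
W(7)*30406 + z(1736) = -1*30406 + 0 = -30406 + 0 = -30406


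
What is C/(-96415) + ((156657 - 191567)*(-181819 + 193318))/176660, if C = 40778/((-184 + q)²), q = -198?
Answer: -6417983298585526/2824404438845 ≈ -2272.3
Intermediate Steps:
C = 20389/72962 (C = 40778/((-184 - 198)²) = 40778/((-382)²) = 40778/145924 = 40778*(1/145924) = 20389/72962 ≈ 0.27945)
C/(-96415) + ((156657 - 191567)*(-181819 + 193318))/176660 = (20389/72962)/(-96415) + ((156657 - 191567)*(-181819 + 193318))/176660 = (20389/72962)*(-1/96415) - 34910*11499*(1/176660) = -20389/7034631230 - 401430090*1/176660 = -20389/7034631230 - 40143009/17666 = -6417983298585526/2824404438845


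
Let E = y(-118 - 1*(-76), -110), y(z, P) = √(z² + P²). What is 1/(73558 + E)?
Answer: 36779/2705382750 - √3466/2705382750 ≈ 1.3573e-5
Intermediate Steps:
y(z, P) = √(P² + z²)
E = 2*√3466 (E = √((-110)² + (-118 - 1*(-76))²) = √(12100 + (-118 + 76)²) = √(12100 + (-42)²) = √(12100 + 1764) = √13864 = 2*√3466 ≈ 117.75)
1/(73558 + E) = 1/(73558 + 2*√3466)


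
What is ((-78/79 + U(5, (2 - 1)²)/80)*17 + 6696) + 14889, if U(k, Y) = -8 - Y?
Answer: 136299033/6320 ≈ 21566.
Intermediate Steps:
((-78/79 + U(5, (2 - 1)²)/80)*17 + 6696) + 14889 = ((-78/79 + (-8 - (2 - 1)²)/80)*17 + 6696) + 14889 = ((-78*1/79 + (-8 - 1*1²)*(1/80))*17 + 6696) + 14889 = ((-78/79 + (-8 - 1*1)*(1/80))*17 + 6696) + 14889 = ((-78/79 + (-8 - 1)*(1/80))*17 + 6696) + 14889 = ((-78/79 - 9*1/80)*17 + 6696) + 14889 = ((-78/79 - 9/80)*17 + 6696) + 14889 = (-6951/6320*17 + 6696) + 14889 = (-118167/6320 + 6696) + 14889 = 42200553/6320 + 14889 = 136299033/6320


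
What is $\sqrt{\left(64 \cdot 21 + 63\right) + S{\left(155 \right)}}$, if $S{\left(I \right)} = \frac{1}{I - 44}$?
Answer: $\frac{\sqrt{17335758}}{111} \approx 37.51$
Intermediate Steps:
$S{\left(I \right)} = \frac{1}{-44 + I}$
$\sqrt{\left(64 \cdot 21 + 63\right) + S{\left(155 \right)}} = \sqrt{\left(64 \cdot 21 + 63\right) + \frac{1}{-44 + 155}} = \sqrt{\left(1344 + 63\right) + \frac{1}{111}} = \sqrt{1407 + \frac{1}{111}} = \sqrt{\frac{156178}{111}} = \frac{\sqrt{17335758}}{111}$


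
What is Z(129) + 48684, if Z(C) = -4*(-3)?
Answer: 48696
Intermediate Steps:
Z(C) = 12
Z(129) + 48684 = 12 + 48684 = 48696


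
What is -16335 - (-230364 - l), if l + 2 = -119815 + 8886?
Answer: 103098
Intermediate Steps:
l = -110931 (l = -2 + (-119815 + 8886) = -2 - 110929 = -110931)
-16335 - (-230364 - l) = -16335 - (-230364 - 1*(-110931)) = -16335 - (-230364 + 110931) = -16335 - 1*(-119433) = -16335 + 119433 = 103098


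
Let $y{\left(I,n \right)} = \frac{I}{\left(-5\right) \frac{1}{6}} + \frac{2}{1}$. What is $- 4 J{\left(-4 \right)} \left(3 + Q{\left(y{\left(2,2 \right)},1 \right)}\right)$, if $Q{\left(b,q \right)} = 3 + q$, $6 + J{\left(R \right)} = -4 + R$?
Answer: $392$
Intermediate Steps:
$J{\left(R \right)} = -10 + R$ ($J{\left(R \right)} = -6 + \left(-4 + R\right) = -10 + R$)
$y{\left(I,n \right)} = 2 - \frac{6 I}{5}$ ($y{\left(I,n \right)} = \frac{I}{\left(-5\right) \frac{1}{6}} + 2 \cdot 1 = \frac{I}{- \frac{5}{6}} + 2 = I \left(- \frac{6}{5}\right) + 2 = - \frac{6 I}{5} + 2 = 2 - \frac{6 I}{5}$)
$- 4 J{\left(-4 \right)} \left(3 + Q{\left(y{\left(2,2 \right)},1 \right)}\right) = - 4 \left(-10 - 4\right) \left(3 + \left(3 + 1\right)\right) = \left(-4\right) \left(-14\right) \left(3 + 4\right) = 56 \cdot 7 = 392$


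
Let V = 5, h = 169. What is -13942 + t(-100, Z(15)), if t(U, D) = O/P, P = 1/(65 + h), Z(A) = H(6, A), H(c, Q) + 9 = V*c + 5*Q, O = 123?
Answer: 14840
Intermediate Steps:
H(c, Q) = -9 + 5*Q + 5*c (H(c, Q) = -9 + (5*c + 5*Q) = -9 + (5*Q + 5*c) = -9 + 5*Q + 5*c)
Z(A) = 21 + 5*A (Z(A) = -9 + 5*A + 5*6 = -9 + 5*A + 30 = 21 + 5*A)
P = 1/234 (P = 1/(65 + 169) = 1/234 ≈ 0.0042735)
t(U, D) = 28782 (t(U, D) = 123/(1/234) = 123*234 = 28782)
-13942 + t(-100, Z(15)) = -13942 + 28782 = 14840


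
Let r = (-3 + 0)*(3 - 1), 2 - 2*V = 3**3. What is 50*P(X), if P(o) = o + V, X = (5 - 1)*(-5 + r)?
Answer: -2825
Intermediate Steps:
V = -25/2 (V = 1 - 1/2*3**3 = 1 - 1/2*27 = 1 - 27/2 = -25/2 ≈ -12.500)
r = -6 (r = -3*2 = -6)
X = -44 (X = (5 - 1)*(-5 - 6) = 4*(-11) = -44)
P(o) = -25/2 + o (P(o) = o - 25/2 = -25/2 + o)
50*P(X) = 50*(-25/2 - 44) = 50*(-113/2) = -2825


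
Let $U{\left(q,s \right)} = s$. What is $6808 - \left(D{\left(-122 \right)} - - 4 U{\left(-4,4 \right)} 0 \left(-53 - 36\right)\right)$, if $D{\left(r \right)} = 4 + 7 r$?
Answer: $7658$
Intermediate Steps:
$6808 - \left(D{\left(-122 \right)} - - 4 U{\left(-4,4 \right)} 0 \left(-53 - 36\right)\right) = 6808 - \left(\left(4 + 7 \left(-122\right)\right) - \left(-4\right) 4 \cdot 0 \left(-53 - 36\right)\right) = 6808 - \left(\left(4 - 854\right) - \left(-16\right) 0 \left(-89\right)\right) = 6808 - \left(-850 - 0 \left(-89\right)\right) = 6808 - \left(-850 - 0\right) = 6808 - \left(-850 + 0\right) = 6808 - -850 = 6808 + 850 = 7658$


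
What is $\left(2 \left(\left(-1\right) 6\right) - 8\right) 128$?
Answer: $-2560$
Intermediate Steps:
$\left(2 \left(\left(-1\right) 6\right) - 8\right) 128 = \left(2 \left(-6\right) - 8\right) 128 = \left(-12 - 8\right) 128 = \left(-20\right) 128 = -2560$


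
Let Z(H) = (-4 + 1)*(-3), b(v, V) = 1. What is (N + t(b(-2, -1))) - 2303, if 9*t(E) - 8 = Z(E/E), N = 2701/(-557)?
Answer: -11559779/5013 ≈ -2306.0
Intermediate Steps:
Z(H) = 9 (Z(H) = -3*(-3) = 9)
N = -2701/557 (N = 2701*(-1/557) = -2701/557 ≈ -4.8492)
t(E) = 17/9 (t(E) = 8/9 + (1/9)*9 = 8/9 + 1 = 17/9)
(N + t(b(-2, -1))) - 2303 = (-2701/557 + 17/9) - 2303 = -14840/5013 - 2303 = -11559779/5013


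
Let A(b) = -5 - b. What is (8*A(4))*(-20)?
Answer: 1440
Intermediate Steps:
(8*A(4))*(-20) = (8*(-5 - 1*4))*(-20) = (8*(-5 - 4))*(-20) = (8*(-9))*(-20) = -72*(-20) = 1440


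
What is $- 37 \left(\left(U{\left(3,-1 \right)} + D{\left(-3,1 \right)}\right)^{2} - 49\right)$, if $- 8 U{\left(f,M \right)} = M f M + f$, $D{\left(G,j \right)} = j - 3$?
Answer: $\frac{24531}{16} \approx 1533.2$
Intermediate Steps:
$D{\left(G,j \right)} = -3 + j$
$U{\left(f,M \right)} = - \frac{f}{8} - \frac{f M^{2}}{8}$ ($U{\left(f,M \right)} = - \frac{M f M + f}{8} = - \frac{f M^{2} + f}{8} = - \frac{f + f M^{2}}{8} = - \frac{f}{8} - \frac{f M^{2}}{8}$)
$- 37 \left(\left(U{\left(3,-1 \right)} + D{\left(-3,1 \right)}\right)^{2} - 49\right) = - 37 \left(\left(\left(- \frac{1}{8}\right) 3 \left(1 + \left(-1\right)^{2}\right) + \left(-3 + 1\right)\right)^{2} - 49\right) = - 37 \left(\left(\left(- \frac{1}{8}\right) 3 \left(1 + 1\right) - 2\right)^{2} - 49\right) = - 37 \left(\left(\left(- \frac{1}{8}\right) 3 \cdot 2 - 2\right)^{2} - 49\right) = - 37 \left(\left(- \frac{3}{4} - 2\right)^{2} - 49\right) = - 37 \left(\left(- \frac{11}{4}\right)^{2} - 49\right) = - 37 \left(\frac{121}{16} - 49\right) = \left(-37\right) \left(- \frac{663}{16}\right) = \frac{24531}{16}$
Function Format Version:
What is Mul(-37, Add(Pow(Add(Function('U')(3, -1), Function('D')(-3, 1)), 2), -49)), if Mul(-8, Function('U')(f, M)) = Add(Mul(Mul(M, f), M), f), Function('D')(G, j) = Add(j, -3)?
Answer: Rational(24531, 16) ≈ 1533.2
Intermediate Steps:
Function('D')(G, j) = Add(-3, j)
Function('U')(f, M) = Add(Mul(Rational(-1, 8), f), Mul(Rational(-1, 8), f, Pow(M, 2))) (Function('U')(f, M) = Mul(Rational(-1, 8), Add(Mul(Mul(M, f), M), f)) = Mul(Rational(-1, 8), Add(Mul(f, Pow(M, 2)), f)) = Mul(Rational(-1, 8), Add(f, Mul(f, Pow(M, 2)))) = Add(Mul(Rational(-1, 8), f), Mul(Rational(-1, 8), f, Pow(M, 2))))
Mul(-37, Add(Pow(Add(Function('U')(3, -1), Function('D')(-3, 1)), 2), -49)) = Mul(-37, Add(Pow(Add(Mul(Rational(-1, 8), 3, Add(1, Pow(-1, 2))), Add(-3, 1)), 2), -49)) = Mul(-37, Add(Pow(Add(Mul(Rational(-1, 8), 3, Add(1, 1)), -2), 2), -49)) = Mul(-37, Add(Pow(Add(Mul(Rational(-1, 8), 3, 2), -2), 2), -49)) = Mul(-37, Add(Pow(Add(Rational(-3, 4), -2), 2), -49)) = Mul(-37, Add(Pow(Rational(-11, 4), 2), -49)) = Mul(-37, Add(Rational(121, 16), -49)) = Mul(-37, Rational(-663, 16)) = Rational(24531, 16)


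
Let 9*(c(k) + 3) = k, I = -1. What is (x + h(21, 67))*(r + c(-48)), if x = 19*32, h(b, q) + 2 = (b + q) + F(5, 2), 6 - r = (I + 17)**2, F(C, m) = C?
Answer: -180575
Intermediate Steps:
c(k) = -3 + k/9
r = -250 (r = 6 - (-1 + 17)**2 = 6 - 1*16**2 = 6 - 1*256 = 6 - 256 = -250)
h(b, q) = 3 + b + q (h(b, q) = -2 + ((b + q) + 5) = -2 + (5 + b + q) = 3 + b + q)
x = 608
(x + h(21, 67))*(r + c(-48)) = (608 + (3 + 21 + 67))*(-250 + (-3 + (1/9)*(-48))) = (608 + 91)*(-250 + (-3 - 16/3)) = 699*(-250 - 25/3) = 699*(-775/3) = -180575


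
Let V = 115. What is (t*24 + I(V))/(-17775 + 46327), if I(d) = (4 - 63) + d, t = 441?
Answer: 1330/3569 ≈ 0.37265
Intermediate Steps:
I(d) = -59 + d
(t*24 + I(V))/(-17775 + 46327) = (441*24 + (-59 + 115))/(-17775 + 46327) = (10584 + 56)/28552 = 10640*(1/28552) = 1330/3569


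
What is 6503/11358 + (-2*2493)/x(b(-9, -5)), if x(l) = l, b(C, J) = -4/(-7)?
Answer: -49548863/5679 ≈ -8724.9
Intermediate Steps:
b(C, J) = 4/7 (b(C, J) = -4*(-⅐) = 4/7)
6503/11358 + (-2*2493)/x(b(-9, -5)) = 6503/11358 + (-2*2493)/(4/7) = 6503*(1/11358) - 4986*7/4 = 6503/11358 - 17451/2 = -49548863/5679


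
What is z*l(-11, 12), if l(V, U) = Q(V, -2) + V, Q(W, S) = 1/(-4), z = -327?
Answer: 14715/4 ≈ 3678.8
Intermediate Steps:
Q(W, S) = -¼
l(V, U) = -¼ + V
z*l(-11, 12) = -327*(-¼ - 11) = -327*(-45/4) = 14715/4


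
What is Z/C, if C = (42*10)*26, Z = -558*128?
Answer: -2976/455 ≈ -6.5407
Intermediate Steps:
Z = -71424
C = 10920 (C = 420*26 = 10920)
Z/C = -71424/10920 = -71424*1/10920 = -2976/455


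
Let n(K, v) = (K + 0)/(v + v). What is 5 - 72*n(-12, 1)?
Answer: 437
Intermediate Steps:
n(K, v) = K/(2*v) (n(K, v) = K/((2*v)) = K*(1/(2*v)) = K/(2*v))
5 - 72*n(-12, 1) = 5 - 36*(-12)/1 = 5 - 36*(-12) = 5 - 72*(-6) = 5 + 432 = 437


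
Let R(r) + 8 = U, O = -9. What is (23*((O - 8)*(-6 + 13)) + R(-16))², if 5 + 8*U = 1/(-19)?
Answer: 2721395889/361 ≈ 7.5385e+6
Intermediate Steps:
U = -12/19 (U = -5/8 + (⅛)/(-19) = -5/8 + (⅛)*(-1/19) = -5/8 - 1/152 = -12/19 ≈ -0.63158)
R(r) = -164/19 (R(r) = -8 - 12/19 = -164/19)
(23*((O - 8)*(-6 + 13)) + R(-16))² = (23*((-9 - 8)*(-6 + 13)) - 164/19)² = (23*(-17*7) - 164/19)² = (23*(-119) - 164/19)² = (-2737 - 164/19)² = (-52167/19)² = 2721395889/361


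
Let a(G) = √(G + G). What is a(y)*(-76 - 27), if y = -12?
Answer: -206*I*√6 ≈ -504.59*I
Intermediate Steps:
a(G) = √2*√G (a(G) = √(2*G) = √2*√G)
a(y)*(-76 - 27) = (√2*√(-12))*(-76 - 27) = (√2*(2*I*√3))*(-103) = (2*I*√6)*(-103) = -206*I*√6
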